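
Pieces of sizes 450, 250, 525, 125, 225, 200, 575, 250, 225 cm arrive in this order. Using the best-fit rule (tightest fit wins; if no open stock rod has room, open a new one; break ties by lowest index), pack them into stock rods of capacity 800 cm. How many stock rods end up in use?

4

  450 → stock rod 1 (new)  [load 450/800]
  250 → stock rod 1  [load 700/800]
  525 → stock rod 2 (new)  [load 525/800]
  125 → stock rod 2  [load 650/800]
  225 → stock rod 3 (new)  [load 225/800]
  200 → stock rod 3  [load 425/800]
  575 → stock rod 4 (new)  [load 575/800]
  250 → stock rod 3  [load 675/800]
  225 → stock rod 4  [load 800/800]
4 stock rods opened.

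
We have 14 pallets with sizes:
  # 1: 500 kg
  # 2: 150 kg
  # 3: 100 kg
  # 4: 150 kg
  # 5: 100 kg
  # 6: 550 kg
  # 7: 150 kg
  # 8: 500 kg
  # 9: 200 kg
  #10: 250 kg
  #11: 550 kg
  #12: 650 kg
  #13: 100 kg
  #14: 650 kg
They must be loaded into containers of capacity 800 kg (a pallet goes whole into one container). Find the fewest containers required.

Total = 650 + 650 + 550 + 550 + 500 + 500 + 250 + 200 + 150 + 150 + 150 + 100 + 100 + 100 = 4600 kg.
Lower bound: ⌈4600/800⌉ = 6 containers.
A packing using 6 containers:
  container 1: 650 + 150 = 800
  container 2: 650 + 150 = 800
  container 3: 550 + 250 = 800
  container 4: 550 + 200 = 750
  container 5: 500 + 150 + 100 = 750
  container 6: 500 + 100 + 100 = 700
This matches the lower bound, so 6 is optimal.

6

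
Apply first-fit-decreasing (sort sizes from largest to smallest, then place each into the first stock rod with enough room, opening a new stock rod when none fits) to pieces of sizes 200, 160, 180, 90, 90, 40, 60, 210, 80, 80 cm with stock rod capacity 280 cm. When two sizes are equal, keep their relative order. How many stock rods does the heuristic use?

Sorted descending: 210, 200, 180, 160, 90, 90, 80, 80, 60, 40.
  210 → stock rod 1 (new)  [load 210/280]
  200 → stock rod 2 (new)  [load 200/280]
  180 → stock rod 3 (new)  [load 180/280]
  160 → stock rod 4 (new)  [load 160/280]
  90 → stock rod 3  [load 270/280]
  90 → stock rod 4  [load 250/280]
  80 → stock rod 2  [load 280/280]
  80 → stock rod 5 (new)  [load 80/280]
  60 → stock rod 1  [load 270/280]
  40 → stock rod 5  [load 120/280]
5 stock rods opened.

5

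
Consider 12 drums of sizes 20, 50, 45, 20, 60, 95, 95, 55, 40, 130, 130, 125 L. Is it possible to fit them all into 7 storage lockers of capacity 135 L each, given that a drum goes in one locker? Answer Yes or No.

Yes

A valid assignment using 7 storage lockers:
  locker 1: 130 = 130
  locker 2: 130 = 130
  locker 3: 125 = 125
  locker 4: 95 + 40 = 135
  locker 5: 95 + 20 + 20 = 135
  locker 6: 60 + 55 = 115
  locker 7: 50 + 45 = 95
Every load is within 135 L, so 7 storage lockers suffice.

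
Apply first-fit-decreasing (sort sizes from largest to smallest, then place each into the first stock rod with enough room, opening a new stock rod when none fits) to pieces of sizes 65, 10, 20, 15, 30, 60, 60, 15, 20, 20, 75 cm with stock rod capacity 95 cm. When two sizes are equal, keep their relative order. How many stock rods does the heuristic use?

5

Sorted descending: 75, 65, 60, 60, 30, 20, 20, 20, 15, 15, 10.
  75 → stock rod 1 (new)  [load 75/95]
  65 → stock rod 2 (new)  [load 65/95]
  60 → stock rod 3 (new)  [load 60/95]
  60 → stock rod 4 (new)  [load 60/95]
  30 → stock rod 2  [load 95/95]
  20 → stock rod 1  [load 95/95]
  20 → stock rod 3  [load 80/95]
  20 → stock rod 4  [load 80/95]
  15 → stock rod 3  [load 95/95]
  15 → stock rod 4  [load 95/95]
  10 → stock rod 5 (new)  [load 10/95]
5 stock rods opened.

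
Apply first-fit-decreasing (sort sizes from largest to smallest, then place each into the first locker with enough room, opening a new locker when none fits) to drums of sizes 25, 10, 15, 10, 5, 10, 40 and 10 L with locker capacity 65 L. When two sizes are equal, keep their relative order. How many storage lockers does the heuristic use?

2

Sorted descending: 40, 25, 15, 10, 10, 10, 10, 5.
  40 → locker 1 (new)  [load 40/65]
  25 → locker 1  [load 65/65]
  15 → locker 2 (new)  [load 15/65]
  10 → locker 2  [load 25/65]
  10 → locker 2  [load 35/65]
  10 → locker 2  [load 45/65]
  10 → locker 2  [load 55/65]
  5 → locker 2  [load 60/65]
2 storage lockers opened.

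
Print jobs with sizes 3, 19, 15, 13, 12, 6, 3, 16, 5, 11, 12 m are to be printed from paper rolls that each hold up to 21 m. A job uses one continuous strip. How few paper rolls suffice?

7

Total = 19 + 16 + 15 + 13 + 12 + 12 + 11 + 6 + 5 + 3 + 3 = 115 m.
Lower bound: ⌈115/21⌉ = 6 paper rolls.
Also, 7 print jobs each exceed 21/2 m, and no two of those can share a roll, so at least 7 paper rolls are needed.
A packing using 7 paper rolls:
  roll 1: 19 = 19
  roll 2: 16 + 5 = 21
  roll 3: 15 + 6 = 21
  roll 4: 13 + 3 + 3 = 19
  roll 5: 12 = 12
  roll 6: 12 = 12
  roll 7: 11 = 11
This matches the lower bound, so 7 is optimal.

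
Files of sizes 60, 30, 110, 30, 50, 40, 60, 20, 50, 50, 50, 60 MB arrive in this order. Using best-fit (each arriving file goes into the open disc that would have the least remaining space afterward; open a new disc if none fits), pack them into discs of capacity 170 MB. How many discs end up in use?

4

  60 → disc 1 (new)  [load 60/170]
  30 → disc 1  [load 90/170]
  110 → disc 2 (new)  [load 110/170]
  30 → disc 2  [load 140/170]
  50 → disc 1  [load 140/170]
  40 → disc 3 (new)  [load 40/170]
  60 → disc 3  [load 100/170]
  20 → disc 1  [load 160/170]
  50 → disc 3  [load 150/170]
  50 → disc 4 (new)  [load 50/170]
  50 → disc 4  [load 100/170]
  60 → disc 4  [load 160/170]
4 discs opened.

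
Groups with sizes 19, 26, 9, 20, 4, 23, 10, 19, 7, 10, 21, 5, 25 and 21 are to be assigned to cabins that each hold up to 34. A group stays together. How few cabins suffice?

8

Total = 26 + 25 + 23 + 21 + 21 + 20 + 19 + 19 + 10 + 10 + 9 + 7 + 5 + 4 = 219.
Lower bound: ⌈219/34⌉ = 7 cabins.
Also, 8 groups each exceed 17, and no two of those can share a cabin, so at least 8 cabins are needed.
A packing using 8 cabins:
  cabin 1: 26 + 7 = 33
  cabin 2: 25 + 9 = 34
  cabin 3: 23 + 10 = 33
  cabin 4: 21 + 10 = 31
  cabin 5: 21 + 5 + 4 = 30
  cabin 6: 20 = 20
  cabin 7: 19 = 19
  cabin 8: 19 = 19
This matches the lower bound, so 8 is optimal.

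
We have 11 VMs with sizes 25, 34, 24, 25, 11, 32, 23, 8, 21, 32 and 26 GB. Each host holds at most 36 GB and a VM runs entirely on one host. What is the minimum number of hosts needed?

9

Total = 34 + 32 + 32 + 26 + 25 + 25 + 24 + 23 + 21 + 11 + 8 = 261 GB.
Lower bound: ⌈261/36⌉ = 8 hosts.
Also, 9 VMs each exceed 18 GB, and no two of those can share a host, so at least 9 hosts are needed.
A packing using 9 hosts:
  host 1: 34 = 34
  host 2: 32 = 32
  host 3: 32 = 32
  host 4: 26 + 8 = 34
  host 5: 25 + 11 = 36
  host 6: 25 = 25
  host 7: 24 = 24
  host 8: 23 = 23
  host 9: 21 = 21
This matches the lower bound, so 9 is optimal.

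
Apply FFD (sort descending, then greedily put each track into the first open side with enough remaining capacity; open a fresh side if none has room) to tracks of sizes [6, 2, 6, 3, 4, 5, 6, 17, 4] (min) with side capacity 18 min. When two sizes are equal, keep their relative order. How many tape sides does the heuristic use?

3

Sorted descending: 17, 6, 6, 6, 5, 4, 4, 3, 2.
  17 → side 1 (new)  [load 17/18]
  6 → side 2 (new)  [load 6/18]
  6 → side 2  [load 12/18]
  6 → side 2  [load 18/18]
  5 → side 3 (new)  [load 5/18]
  4 → side 3  [load 9/18]
  4 → side 3  [load 13/18]
  3 → side 3  [load 16/18]
  2 → side 3  [load 18/18]
3 tape sides opened.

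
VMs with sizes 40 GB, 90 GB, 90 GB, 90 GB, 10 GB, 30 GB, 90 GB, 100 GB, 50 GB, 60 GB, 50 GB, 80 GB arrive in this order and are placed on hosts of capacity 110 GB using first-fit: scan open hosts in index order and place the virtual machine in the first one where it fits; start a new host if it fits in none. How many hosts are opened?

  40 → host 1 (new)  [load 40/110]
  90 → host 2 (new)  [load 90/110]
  90 → host 3 (new)  [load 90/110]
  90 → host 4 (new)  [load 90/110]
  10 → host 1  [load 50/110]
  30 → host 1  [load 80/110]
  90 → host 5 (new)  [load 90/110]
  100 → host 6 (new)  [load 100/110]
  50 → host 7 (new)  [load 50/110]
  60 → host 7  [load 110/110]
  50 → host 8 (new)  [load 50/110]
  80 → host 9 (new)  [load 80/110]
9 hosts opened.

9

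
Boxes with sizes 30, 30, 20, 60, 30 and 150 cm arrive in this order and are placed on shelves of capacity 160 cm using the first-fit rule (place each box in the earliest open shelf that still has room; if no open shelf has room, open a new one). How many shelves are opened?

3

  30 → shelf 1 (new)  [load 30/160]
  30 → shelf 1  [load 60/160]
  20 → shelf 1  [load 80/160]
  60 → shelf 1  [load 140/160]
  30 → shelf 2 (new)  [load 30/160]
  150 → shelf 3 (new)  [load 150/160]
3 shelves opened.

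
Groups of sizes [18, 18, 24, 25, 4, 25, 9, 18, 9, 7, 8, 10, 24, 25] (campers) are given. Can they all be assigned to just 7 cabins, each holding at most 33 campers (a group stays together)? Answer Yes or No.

No

Total = 224 campers; ⌈224/33⌉ = 7.
8 groups each exceed half the capacity and cannot share a cabin, forcing at least 8 cabins.
At least 8 cabins are required, but only 7 are allowed.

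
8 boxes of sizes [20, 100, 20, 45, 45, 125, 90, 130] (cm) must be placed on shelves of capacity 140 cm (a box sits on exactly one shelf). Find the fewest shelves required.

5

Total = 130 + 125 + 100 + 90 + 45 + 45 + 20 + 20 = 575 cm.
Lower bound: ⌈575/140⌉ = 5 shelves.
A packing using 5 shelves:
  shelf 1: 130 = 130
  shelf 2: 125 = 125
  shelf 3: 100 + 20 + 20 = 140
  shelf 4: 90 + 45 = 135
  shelf 5: 45 = 45
This matches the lower bound, so 5 is optimal.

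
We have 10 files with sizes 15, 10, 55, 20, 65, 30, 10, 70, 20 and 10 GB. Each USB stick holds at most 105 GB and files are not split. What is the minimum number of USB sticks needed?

Total = 70 + 65 + 55 + 30 + 20 + 20 + 15 + 10 + 10 + 10 = 305 GB.
Lower bound: ⌈305/105⌉ = 3 USB sticks.
A packing using 3 USB sticks:
  USB stick 1: 70 + 30 = 100
  USB stick 2: 65 + 20 + 20 = 105
  USB stick 3: 55 + 15 + 10 + 10 + 10 = 100
This matches the lower bound, so 3 is optimal.

3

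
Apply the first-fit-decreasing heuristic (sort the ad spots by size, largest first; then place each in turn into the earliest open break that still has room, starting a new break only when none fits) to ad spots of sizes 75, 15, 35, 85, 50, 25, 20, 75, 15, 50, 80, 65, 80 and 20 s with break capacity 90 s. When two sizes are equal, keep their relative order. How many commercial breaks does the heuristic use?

8

Sorted descending: 85, 80, 80, 75, 75, 65, 50, 50, 35, 25, 20, 20, 15, 15.
  85 → break 1 (new)  [load 85/90]
  80 → break 2 (new)  [load 80/90]
  80 → break 3 (new)  [load 80/90]
  75 → break 4 (new)  [load 75/90]
  75 → break 5 (new)  [load 75/90]
  65 → break 6 (new)  [load 65/90]
  50 → break 7 (new)  [load 50/90]
  50 → break 8 (new)  [load 50/90]
  35 → break 7  [load 85/90]
  25 → break 6  [load 90/90]
  20 → break 8  [load 70/90]
  20 → break 8  [load 90/90]
  15 → break 4  [load 90/90]
  15 → break 5  [load 90/90]
8 commercial breaks opened.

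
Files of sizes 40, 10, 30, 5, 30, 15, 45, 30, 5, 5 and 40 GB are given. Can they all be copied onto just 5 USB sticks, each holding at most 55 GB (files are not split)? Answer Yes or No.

Total = 255 GB; ⌈255/55⌉ = 5.
6 files each exceed half the capacity and cannot share a USB stick, forcing at least 6 USB sticks.
At least 6 USB sticks are required, but only 5 are allowed.

No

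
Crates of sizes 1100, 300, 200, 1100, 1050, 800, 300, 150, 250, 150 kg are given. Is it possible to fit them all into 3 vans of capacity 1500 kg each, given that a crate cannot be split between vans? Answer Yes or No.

No

Total = 5400 kg; ⌈5400/1500⌉ = 4.
At least 4 vans are required, but only 3 are allowed.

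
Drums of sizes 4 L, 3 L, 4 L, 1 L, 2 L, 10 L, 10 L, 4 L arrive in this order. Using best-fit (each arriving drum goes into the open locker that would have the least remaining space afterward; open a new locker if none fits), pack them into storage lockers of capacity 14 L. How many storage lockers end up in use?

3

  4 → locker 1 (new)  [load 4/14]
  3 → locker 1  [load 7/14]
  4 → locker 1  [load 11/14]
  1 → locker 1  [load 12/14]
  2 → locker 1  [load 14/14]
  10 → locker 2 (new)  [load 10/14]
  10 → locker 3 (new)  [load 10/14]
  4 → locker 2  [load 14/14]
3 storage lockers opened.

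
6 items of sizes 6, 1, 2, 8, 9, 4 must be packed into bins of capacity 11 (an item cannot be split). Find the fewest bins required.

3

Total = 9 + 8 + 6 + 4 + 2 + 1 = 30.
Lower bound: ⌈30/11⌉ = 3 bins.
A packing using 3 bins:
  bin 1: 9 + 2 = 11
  bin 2: 8 + 1 = 9
  bin 3: 6 + 4 = 10
This matches the lower bound, so 3 is optimal.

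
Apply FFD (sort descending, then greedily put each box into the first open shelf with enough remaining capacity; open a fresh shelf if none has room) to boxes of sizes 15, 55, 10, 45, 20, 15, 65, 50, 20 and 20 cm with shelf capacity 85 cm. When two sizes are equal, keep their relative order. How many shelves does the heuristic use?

4

Sorted descending: 65, 55, 50, 45, 20, 20, 20, 15, 15, 10.
  65 → shelf 1 (new)  [load 65/85]
  55 → shelf 2 (new)  [load 55/85]
  50 → shelf 3 (new)  [load 50/85]
  45 → shelf 4 (new)  [load 45/85]
  20 → shelf 1  [load 85/85]
  20 → shelf 2  [load 75/85]
  20 → shelf 3  [load 70/85]
  15 → shelf 3  [load 85/85]
  15 → shelf 4  [load 60/85]
  10 → shelf 2  [load 85/85]
4 shelves opened.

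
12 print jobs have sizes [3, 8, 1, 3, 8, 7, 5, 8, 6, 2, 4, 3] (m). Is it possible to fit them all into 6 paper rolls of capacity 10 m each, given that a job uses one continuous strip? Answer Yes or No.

Total = 58 m; ⌈58/10⌉ = 6.
The bound of 6 does not rule out 6, but exhaustive search shows no assignment into 6 paper rolls of capacity 10 m exists — the minimum is 7.

No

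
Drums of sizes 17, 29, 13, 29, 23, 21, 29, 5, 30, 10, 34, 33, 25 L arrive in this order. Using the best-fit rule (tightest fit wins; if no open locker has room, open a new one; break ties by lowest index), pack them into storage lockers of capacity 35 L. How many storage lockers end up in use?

10

  17 → locker 1 (new)  [load 17/35]
  29 → locker 2 (new)  [load 29/35]
  13 → locker 1  [load 30/35]
  29 → locker 3 (new)  [load 29/35]
  23 → locker 4 (new)  [load 23/35]
  21 → locker 5 (new)  [load 21/35]
  29 → locker 6 (new)  [load 29/35]
  5 → locker 1  [load 35/35]
  30 → locker 7 (new)  [load 30/35]
  10 → locker 4  [load 33/35]
  34 → locker 8 (new)  [load 34/35]
  33 → locker 9 (new)  [load 33/35]
  25 → locker 10 (new)  [load 25/35]
10 storage lockers opened.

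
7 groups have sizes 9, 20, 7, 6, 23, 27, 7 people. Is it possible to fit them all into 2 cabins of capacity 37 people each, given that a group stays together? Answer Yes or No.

No

Total = 99 people; ⌈99/37⌉ = 3.
At least 3 cabins are required, but only 2 are allowed.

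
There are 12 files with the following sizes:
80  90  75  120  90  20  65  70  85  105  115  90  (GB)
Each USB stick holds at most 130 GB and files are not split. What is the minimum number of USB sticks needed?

11

Total = 120 + 115 + 105 + 90 + 90 + 90 + 85 + 80 + 75 + 70 + 65 + 20 = 1005 GB.
Lower bound: ⌈1005/130⌉ = 8 USB sticks.
Also, 10 files each exceed 65 GB, and no two of those can share a USB stick, so at least 10 USB sticks are needed.
A packing using 11 USB sticks:
  USB stick 1: 120 = 120
  USB stick 2: 115 = 115
  USB stick 3: 105 + 20 = 125
  USB stick 4: 90 = 90
  USB stick 5: 90 = 90
  USB stick 6: 90 = 90
  USB stick 7: 85 = 85
  USB stick 8: 80 = 80
  USB stick 9: 75 = 75
  USB stick 10: 70 = 70
  USB stick 11: 65 = 65
No arrangement into 10 USB sticks stays within capacity, so 11 is optimal.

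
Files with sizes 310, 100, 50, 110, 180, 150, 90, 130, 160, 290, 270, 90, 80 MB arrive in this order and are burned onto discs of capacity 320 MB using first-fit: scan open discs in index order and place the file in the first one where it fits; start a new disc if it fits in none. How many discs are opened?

8

  310 → disc 1 (new)  [load 310/320]
  100 → disc 2 (new)  [load 100/320]
  50 → disc 2  [load 150/320]
  110 → disc 2  [load 260/320]
  180 → disc 3 (new)  [load 180/320]
  150 → disc 4 (new)  [load 150/320]
  90 → disc 3  [load 270/320]
  130 → disc 4  [load 280/320]
  160 → disc 5 (new)  [load 160/320]
  290 → disc 6 (new)  [load 290/320]
  270 → disc 7 (new)  [load 270/320]
  90 → disc 5  [load 250/320]
  80 → disc 8 (new)  [load 80/320]
8 discs opened.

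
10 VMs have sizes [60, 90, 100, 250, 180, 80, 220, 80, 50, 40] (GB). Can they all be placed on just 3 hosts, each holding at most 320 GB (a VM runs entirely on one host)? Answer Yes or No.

No

Total = 1150 GB; ⌈1150/320⌉ = 4.
At least 4 hosts are required, but only 3 are allowed.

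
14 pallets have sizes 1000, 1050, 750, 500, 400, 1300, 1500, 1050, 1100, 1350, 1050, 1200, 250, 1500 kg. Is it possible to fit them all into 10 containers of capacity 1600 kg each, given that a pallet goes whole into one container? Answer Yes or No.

Total = 14000 kg; ⌈14000/1600⌉ = 9.
10 pallets each exceed half the capacity and cannot share a container, forcing at least 10 containers.
The bound of 10 does not rule out 10, but exhaustive search shows no assignment into 10 containers of capacity 1600 kg exists — the minimum is 11.

No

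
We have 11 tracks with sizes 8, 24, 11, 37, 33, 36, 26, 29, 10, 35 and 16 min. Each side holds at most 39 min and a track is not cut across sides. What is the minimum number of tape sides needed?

Total = 37 + 36 + 35 + 33 + 29 + 26 + 24 + 16 + 11 + 10 + 8 = 265 min.
Lower bound: ⌈265/39⌉ = 7 tape sides.
A packing using 8 tape sides:
  side 1: 37 = 37
  side 2: 36 = 36
  side 3: 35 = 35
  side 4: 33 = 33
  side 5: 29 + 10 = 39
  side 6: 26 + 11 = 37
  side 7: 24 + 8 = 32
  side 8: 16 = 16
No arrangement into 7 tape sides stays within capacity, so 8 is optimal.

8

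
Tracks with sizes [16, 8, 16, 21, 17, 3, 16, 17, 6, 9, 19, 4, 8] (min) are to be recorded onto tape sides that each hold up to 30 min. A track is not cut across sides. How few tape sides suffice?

7

Total = 21 + 19 + 17 + 17 + 16 + 16 + 16 + 9 + 8 + 8 + 6 + 4 + 3 = 160 min.
Lower bound: ⌈160/30⌉ = 6 tape sides.
Also, 7 tracks each exceed 15 min, and no two of those can share a side, so at least 7 tape sides are needed.
A packing using 7 tape sides:
  side 1: 21 + 9 = 30
  side 2: 19 + 8 + 3 = 30
  side 3: 17 + 8 + 4 = 29
  side 4: 17 + 6 = 23
  side 5: 16 = 16
  side 6: 16 = 16
  side 7: 16 = 16
This matches the lower bound, so 7 is optimal.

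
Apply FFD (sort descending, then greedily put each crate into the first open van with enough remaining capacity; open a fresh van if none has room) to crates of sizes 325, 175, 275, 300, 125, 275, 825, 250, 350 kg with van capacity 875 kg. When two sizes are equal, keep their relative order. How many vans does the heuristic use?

4

Sorted descending: 825, 350, 325, 300, 275, 275, 250, 175, 125.
  825 → van 1 (new)  [load 825/875]
  350 → van 2 (new)  [load 350/875]
  325 → van 2  [load 675/875]
  300 → van 3 (new)  [load 300/875]
  275 → van 3  [load 575/875]
  275 → van 3  [load 850/875]
  250 → van 4 (new)  [load 250/875]
  175 → van 2  [load 850/875]
  125 → van 4  [load 375/875]
4 vans opened.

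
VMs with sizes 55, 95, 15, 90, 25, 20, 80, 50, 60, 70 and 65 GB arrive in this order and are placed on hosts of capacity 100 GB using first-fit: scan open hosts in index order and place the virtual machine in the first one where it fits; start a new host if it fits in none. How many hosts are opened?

8

  55 → host 1 (new)  [load 55/100]
  95 → host 2 (new)  [load 95/100]
  15 → host 1  [load 70/100]
  90 → host 3 (new)  [load 90/100]
  25 → host 1  [load 95/100]
  20 → host 4 (new)  [load 20/100]
  80 → host 4  [load 100/100]
  50 → host 5 (new)  [load 50/100]
  60 → host 6 (new)  [load 60/100]
  70 → host 7 (new)  [load 70/100]
  65 → host 8 (new)  [load 65/100]
8 hosts opened.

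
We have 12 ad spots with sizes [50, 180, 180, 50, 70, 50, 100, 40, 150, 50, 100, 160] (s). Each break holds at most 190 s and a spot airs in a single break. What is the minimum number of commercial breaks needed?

Total = 180 + 180 + 160 + 150 + 100 + 100 + 70 + 50 + 50 + 50 + 50 + 40 = 1180 s.
Lower bound: ⌈1180/190⌉ = 7 commercial breaks.
A packing using 7 commercial breaks:
  break 1: 180 = 180
  break 2: 180 = 180
  break 3: 160 = 160
  break 4: 150 + 40 = 190
  break 5: 100 + 70 = 170
  break 6: 100 + 50 = 150
  break 7: 50 + 50 + 50 = 150
This matches the lower bound, so 7 is optimal.

7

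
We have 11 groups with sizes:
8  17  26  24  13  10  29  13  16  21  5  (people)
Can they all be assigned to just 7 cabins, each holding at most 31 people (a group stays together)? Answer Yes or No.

A valid assignment using 7 cabins:
  cabin 1: 29 = 29
  cabin 2: 26 + 5 = 31
  cabin 3: 24 = 24
  cabin 4: 21 + 10 = 31
  cabin 5: 17 + 13 = 30
  cabin 6: 16 + 13 = 29
  cabin 7: 8 = 8
Every load is within 31 people, so 7 cabins suffice.

Yes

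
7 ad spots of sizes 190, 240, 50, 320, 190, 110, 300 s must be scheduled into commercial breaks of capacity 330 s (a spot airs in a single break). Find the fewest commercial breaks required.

Total = 320 + 300 + 240 + 190 + 190 + 110 + 50 = 1400 s.
Lower bound: ⌈1400/330⌉ = 5 commercial breaks.
A packing using 5 commercial breaks:
  break 1: 320 = 320
  break 2: 300 = 300
  break 3: 240 + 50 = 290
  break 4: 190 + 110 = 300
  break 5: 190 = 190
This matches the lower bound, so 5 is optimal.

5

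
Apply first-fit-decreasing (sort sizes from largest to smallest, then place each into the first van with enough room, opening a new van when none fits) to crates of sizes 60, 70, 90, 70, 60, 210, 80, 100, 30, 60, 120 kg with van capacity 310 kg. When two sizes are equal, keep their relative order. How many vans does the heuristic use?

Sorted descending: 210, 120, 100, 90, 80, 70, 70, 60, 60, 60, 30.
  210 → van 1 (new)  [load 210/310]
  120 → van 2 (new)  [load 120/310]
  100 → van 1  [load 310/310]
  90 → van 2  [load 210/310]
  80 → van 2  [load 290/310]
  70 → van 3 (new)  [load 70/310]
  70 → van 3  [load 140/310]
  60 → van 3  [load 200/310]
  60 → van 3  [load 260/310]
  60 → van 4 (new)  [load 60/310]
  30 → van 3  [load 290/310]
4 vans opened.

4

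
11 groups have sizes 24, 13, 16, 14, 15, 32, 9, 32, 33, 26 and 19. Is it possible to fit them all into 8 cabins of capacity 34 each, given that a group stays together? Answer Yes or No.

Yes

A valid assignment using 8 cabins:
  cabin 1: 33 = 33
  cabin 2: 32 = 32
  cabin 3: 32 = 32
  cabin 4: 26 = 26
  cabin 5: 24 + 9 = 33
  cabin 6: 19 + 15 = 34
  cabin 7: 16 + 14 = 30
  cabin 8: 13 = 13
Every load is within 34, so 8 cabins suffice.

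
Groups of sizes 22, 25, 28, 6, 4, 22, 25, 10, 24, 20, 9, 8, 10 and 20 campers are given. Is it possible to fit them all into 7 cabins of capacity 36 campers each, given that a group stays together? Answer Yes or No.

Total = 233 campers; ⌈233/36⌉ = 7.
8 groups each exceed half the capacity and cannot share a cabin, forcing at least 8 cabins.
At least 8 cabins are required, but only 7 are allowed.

No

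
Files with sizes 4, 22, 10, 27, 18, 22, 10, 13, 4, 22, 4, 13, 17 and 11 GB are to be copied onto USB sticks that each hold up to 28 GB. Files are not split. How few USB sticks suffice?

8

Total = 27 + 22 + 22 + 22 + 18 + 17 + 13 + 13 + 11 + 10 + 10 + 4 + 4 + 4 = 197 GB.
Lower bound: ⌈197/28⌉ = 8 USB sticks.
A packing using 8 USB sticks:
  USB stick 1: 27 = 27
  USB stick 2: 22 + 4 = 26
  USB stick 3: 22 + 4 = 26
  USB stick 4: 22 + 4 = 26
  USB stick 5: 18 + 10 = 28
  USB stick 6: 17 + 11 = 28
  USB stick 7: 13 + 13 = 26
  USB stick 8: 10 = 10
This matches the lower bound, so 8 is optimal.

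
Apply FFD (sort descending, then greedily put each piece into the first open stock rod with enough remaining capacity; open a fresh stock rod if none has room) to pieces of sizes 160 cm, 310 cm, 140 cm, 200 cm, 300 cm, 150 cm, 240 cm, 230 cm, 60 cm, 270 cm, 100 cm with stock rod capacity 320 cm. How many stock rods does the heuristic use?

Sorted descending: 310, 300, 270, 240, 230, 200, 160, 150, 140, 100, 60.
  310 → stock rod 1 (new)  [load 310/320]
  300 → stock rod 2 (new)  [load 300/320]
  270 → stock rod 3 (new)  [load 270/320]
  240 → stock rod 4 (new)  [load 240/320]
  230 → stock rod 5 (new)  [load 230/320]
  200 → stock rod 6 (new)  [load 200/320]
  160 → stock rod 7 (new)  [load 160/320]
  150 → stock rod 7  [load 310/320]
  140 → stock rod 8 (new)  [load 140/320]
  100 → stock rod 6  [load 300/320]
  60 → stock rod 4  [load 300/320]
8 stock rods opened.

8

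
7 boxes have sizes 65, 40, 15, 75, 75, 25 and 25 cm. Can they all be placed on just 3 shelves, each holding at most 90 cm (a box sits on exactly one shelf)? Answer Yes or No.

Total = 320 cm; ⌈320/90⌉ = 4.
At least 4 shelves are required, but only 3 are allowed.

No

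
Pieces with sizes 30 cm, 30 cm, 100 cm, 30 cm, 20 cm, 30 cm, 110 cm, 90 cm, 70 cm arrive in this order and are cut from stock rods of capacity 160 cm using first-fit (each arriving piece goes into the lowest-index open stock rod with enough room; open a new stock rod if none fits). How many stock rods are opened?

  30 → stock rod 1 (new)  [load 30/160]
  30 → stock rod 1  [load 60/160]
  100 → stock rod 1  [load 160/160]
  30 → stock rod 2 (new)  [load 30/160]
  20 → stock rod 2  [load 50/160]
  30 → stock rod 2  [load 80/160]
  110 → stock rod 3 (new)  [load 110/160]
  90 → stock rod 4 (new)  [load 90/160]
  70 → stock rod 2  [load 150/160]
4 stock rods opened.

4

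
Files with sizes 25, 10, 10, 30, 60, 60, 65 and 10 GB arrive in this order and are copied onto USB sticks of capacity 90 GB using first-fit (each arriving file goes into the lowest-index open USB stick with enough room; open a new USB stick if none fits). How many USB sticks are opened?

4

  25 → USB stick 1 (new)  [load 25/90]
  10 → USB stick 1  [load 35/90]
  10 → USB stick 1  [load 45/90]
  30 → USB stick 1  [load 75/90]
  60 → USB stick 2 (new)  [load 60/90]
  60 → USB stick 3 (new)  [load 60/90]
  65 → USB stick 4 (new)  [load 65/90]
  10 → USB stick 1  [load 85/90]
4 USB sticks opened.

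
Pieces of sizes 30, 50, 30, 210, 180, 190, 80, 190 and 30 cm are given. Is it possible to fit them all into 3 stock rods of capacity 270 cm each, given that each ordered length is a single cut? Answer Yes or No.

Total = 990 cm; ⌈990/270⌉ = 4.
At least 4 stock rods are required, but only 3 are allowed.

No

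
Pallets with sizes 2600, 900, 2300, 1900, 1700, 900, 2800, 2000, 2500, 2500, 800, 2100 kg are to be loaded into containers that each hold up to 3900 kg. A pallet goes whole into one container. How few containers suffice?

7

Total = 2800 + 2600 + 2500 + 2500 + 2300 + 2100 + 2000 + 1900 + 1700 + 900 + 900 + 800 = 23000 kg.
Lower bound: ⌈23000/3900⌉ = 6 containers.
Also, 7 pallets each exceed 1950 kg, and no two of those can share a container, so at least 7 containers are needed.
A packing using 7 containers:
  container 1: 2800 + 900 = 3700
  container 2: 2600 + 900 = 3500
  container 3: 2500 + 800 = 3300
  container 4: 2500 = 2500
  container 5: 2300 = 2300
  container 6: 2100 + 1700 = 3800
  container 7: 2000 + 1900 = 3900
This matches the lower bound, so 7 is optimal.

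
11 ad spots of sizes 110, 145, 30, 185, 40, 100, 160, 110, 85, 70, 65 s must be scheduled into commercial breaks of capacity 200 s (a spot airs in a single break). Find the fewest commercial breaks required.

Total = 185 + 160 + 145 + 110 + 110 + 100 + 85 + 70 + 65 + 40 + 30 = 1100 s.
Lower bound: ⌈1100/200⌉ = 6 commercial breaks.
A packing using 6 commercial breaks:
  break 1: 185 = 185
  break 2: 160 + 40 = 200
  break 3: 145 + 30 = 175
  break 4: 110 + 85 = 195
  break 5: 110 + 70 = 180
  break 6: 100 + 65 = 165
This matches the lower bound, so 6 is optimal.

6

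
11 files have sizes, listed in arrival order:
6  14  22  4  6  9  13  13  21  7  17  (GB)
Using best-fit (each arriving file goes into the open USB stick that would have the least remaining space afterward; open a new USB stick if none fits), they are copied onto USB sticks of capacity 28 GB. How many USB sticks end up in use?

  6 → USB stick 1 (new)  [load 6/28]
  14 → USB stick 1  [load 20/28]
  22 → USB stick 2 (new)  [load 22/28]
  4 → USB stick 2  [load 26/28]
  6 → USB stick 1  [load 26/28]
  9 → USB stick 3 (new)  [load 9/28]
  13 → USB stick 3  [load 22/28]
  13 → USB stick 4 (new)  [load 13/28]
  21 → USB stick 5 (new)  [load 21/28]
  7 → USB stick 5  [load 28/28]
  17 → USB stick 6 (new)  [load 17/28]
6 USB sticks opened.

6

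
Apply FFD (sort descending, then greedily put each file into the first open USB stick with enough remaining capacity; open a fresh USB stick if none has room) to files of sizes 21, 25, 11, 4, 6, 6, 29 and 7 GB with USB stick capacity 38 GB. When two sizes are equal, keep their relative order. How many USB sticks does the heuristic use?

3

Sorted descending: 29, 25, 21, 11, 7, 6, 6, 4.
  29 → USB stick 1 (new)  [load 29/38]
  25 → USB stick 2 (new)  [load 25/38]
  21 → USB stick 3 (new)  [load 21/38]
  11 → USB stick 2  [load 36/38]
  7 → USB stick 1  [load 36/38]
  6 → USB stick 3  [load 27/38]
  6 → USB stick 3  [load 33/38]
  4 → USB stick 3  [load 37/38]
3 USB sticks opened.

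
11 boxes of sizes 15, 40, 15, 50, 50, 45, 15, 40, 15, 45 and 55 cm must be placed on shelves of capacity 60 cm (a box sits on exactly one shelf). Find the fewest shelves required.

Total = 55 + 50 + 50 + 45 + 45 + 40 + 40 + 15 + 15 + 15 + 15 = 385 cm.
Lower bound: ⌈385/60⌉ = 7 shelves.
A packing using 7 shelves:
  shelf 1: 55 = 55
  shelf 2: 50 = 50
  shelf 3: 50 = 50
  shelf 4: 45 + 15 = 60
  shelf 5: 45 + 15 = 60
  shelf 6: 40 + 15 = 55
  shelf 7: 40 + 15 = 55
This matches the lower bound, so 7 is optimal.

7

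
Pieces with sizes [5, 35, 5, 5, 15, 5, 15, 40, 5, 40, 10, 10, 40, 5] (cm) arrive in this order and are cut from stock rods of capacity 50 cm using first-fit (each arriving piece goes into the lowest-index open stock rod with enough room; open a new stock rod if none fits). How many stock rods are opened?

  5 → stock rod 1 (new)  [load 5/50]
  35 → stock rod 1  [load 40/50]
  5 → stock rod 1  [load 45/50]
  5 → stock rod 1  [load 50/50]
  15 → stock rod 2 (new)  [load 15/50]
  5 → stock rod 2  [load 20/50]
  15 → stock rod 2  [load 35/50]
  40 → stock rod 3 (new)  [load 40/50]
  5 → stock rod 2  [load 40/50]
  40 → stock rod 4 (new)  [load 40/50]
  10 → stock rod 2  [load 50/50]
  10 → stock rod 3  [load 50/50]
  40 → stock rod 5 (new)  [load 40/50]
  5 → stock rod 4  [load 45/50]
5 stock rods opened.

5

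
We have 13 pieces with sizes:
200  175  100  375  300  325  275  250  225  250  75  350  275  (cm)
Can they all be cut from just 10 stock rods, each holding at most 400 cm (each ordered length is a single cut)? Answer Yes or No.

A valid assignment using 10 stock rods:
  stock rod 1: 375 = 375
  stock rod 2: 350 = 350
  stock rod 3: 325 + 75 = 400
  stock rod 4: 300 + 100 = 400
  stock rod 5: 275 = 275
  stock rod 6: 275 = 275
  stock rod 7: 250 = 250
  stock rod 8: 250 = 250
  stock rod 9: 225 + 175 = 400
  stock rod 10: 200 = 200
Every load is within 400 cm, so 10 stock rods suffice.

Yes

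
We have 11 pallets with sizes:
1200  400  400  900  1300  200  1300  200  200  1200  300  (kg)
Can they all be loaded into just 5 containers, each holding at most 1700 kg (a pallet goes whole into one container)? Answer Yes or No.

Yes

A valid assignment using 5 containers:
  container 1: 1300 + 400 = 1700
  container 2: 1300 + 400 = 1700
  container 3: 1200 + 300 + 200 = 1700
  container 4: 1200 + 200 + 200 = 1600
  container 5: 900 = 900
Every load is within 1700 kg, so 5 containers suffice.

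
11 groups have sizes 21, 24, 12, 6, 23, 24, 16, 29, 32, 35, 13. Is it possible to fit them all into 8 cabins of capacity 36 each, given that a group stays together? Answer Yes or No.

Yes

A valid assignment using 8 cabins:
  cabin 1: 35 = 35
  cabin 2: 32 = 32
  cabin 3: 29 + 6 = 35
  cabin 4: 24 + 12 = 36
  cabin 5: 24 = 24
  cabin 6: 23 + 13 = 36
  cabin 7: 21 = 21
  cabin 8: 16 = 16
Every load is within 36, so 8 cabins suffice.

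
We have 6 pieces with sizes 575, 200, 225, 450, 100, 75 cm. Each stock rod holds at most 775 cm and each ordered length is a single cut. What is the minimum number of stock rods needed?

Total = 575 + 450 + 225 + 200 + 100 + 75 = 1625 cm.
Lower bound: ⌈1625/775⌉ = 3 stock rods.
A packing using 3 stock rods:
  stock rod 1: 575 + 200 = 775
  stock rod 2: 450 + 225 + 100 = 775
  stock rod 3: 75 = 75
This matches the lower bound, so 3 is optimal.

3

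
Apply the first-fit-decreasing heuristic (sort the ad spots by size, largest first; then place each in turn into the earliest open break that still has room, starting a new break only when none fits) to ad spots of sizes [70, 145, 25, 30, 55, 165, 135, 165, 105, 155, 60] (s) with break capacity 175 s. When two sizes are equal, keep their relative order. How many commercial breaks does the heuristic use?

7

Sorted descending: 165, 165, 155, 145, 135, 105, 70, 60, 55, 30, 25.
  165 → break 1 (new)  [load 165/175]
  165 → break 2 (new)  [load 165/175]
  155 → break 3 (new)  [load 155/175]
  145 → break 4 (new)  [load 145/175]
  135 → break 5 (new)  [load 135/175]
  105 → break 6 (new)  [load 105/175]
  70 → break 6  [load 175/175]
  60 → break 7 (new)  [load 60/175]
  55 → break 7  [load 115/175]
  30 → break 4  [load 175/175]
  25 → break 5  [load 160/175]
7 commercial breaks opened.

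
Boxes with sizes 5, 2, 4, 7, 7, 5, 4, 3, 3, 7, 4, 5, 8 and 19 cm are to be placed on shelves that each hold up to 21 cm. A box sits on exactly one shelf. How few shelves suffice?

Total = 19 + 8 + 7 + 7 + 7 + 5 + 5 + 5 + 4 + 4 + 4 + 3 + 3 + 2 = 83 cm.
Lower bound: ⌈83/21⌉ = 4 shelves.
A packing using 4 shelves:
  shelf 1: 19 + 2 = 21
  shelf 2: 8 + 7 + 5 = 20
  shelf 3: 7 + 7 + 4 + 3 = 21
  shelf 4: 5 + 5 + 4 + 4 + 3 = 21
This matches the lower bound, so 4 is optimal.

4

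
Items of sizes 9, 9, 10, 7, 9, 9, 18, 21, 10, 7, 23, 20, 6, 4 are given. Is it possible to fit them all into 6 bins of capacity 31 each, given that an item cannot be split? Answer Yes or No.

Yes

A valid assignment using 6 bins:
  bin 1: 23 + 7 = 30
  bin 2: 21 + 10 = 31
  bin 3: 20 + 10 = 30
  bin 4: 18 + 9 + 4 = 31
  bin 5: 9 + 9 + 9 = 27
  bin 6: 7 + 6 = 13
Every load is within 31, so 6 bins suffice.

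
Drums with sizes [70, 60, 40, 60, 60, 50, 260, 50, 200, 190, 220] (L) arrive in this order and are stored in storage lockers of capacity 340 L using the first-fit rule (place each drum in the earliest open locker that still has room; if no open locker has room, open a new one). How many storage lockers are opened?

5

  70 → locker 1 (new)  [load 70/340]
  60 → locker 1  [load 130/340]
  40 → locker 1  [load 170/340]
  60 → locker 1  [load 230/340]
  60 → locker 1  [load 290/340]
  50 → locker 1  [load 340/340]
  260 → locker 2 (new)  [load 260/340]
  50 → locker 2  [load 310/340]
  200 → locker 3 (new)  [load 200/340]
  190 → locker 4 (new)  [load 190/340]
  220 → locker 5 (new)  [load 220/340]
5 storage lockers opened.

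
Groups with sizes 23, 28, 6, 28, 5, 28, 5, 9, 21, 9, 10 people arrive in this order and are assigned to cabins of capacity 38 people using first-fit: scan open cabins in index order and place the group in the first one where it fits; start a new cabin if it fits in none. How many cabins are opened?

  23 → cabin 1 (new)  [load 23/38]
  28 → cabin 2 (new)  [load 28/38]
  6 → cabin 1  [load 29/38]
  28 → cabin 3 (new)  [load 28/38]
  5 → cabin 1  [load 34/38]
  28 → cabin 4 (new)  [load 28/38]
  5 → cabin 2  [load 33/38]
  9 → cabin 3  [load 37/38]
  21 → cabin 5 (new)  [load 21/38]
  9 → cabin 4  [load 37/38]
  10 → cabin 5  [load 31/38]
5 cabins opened.

5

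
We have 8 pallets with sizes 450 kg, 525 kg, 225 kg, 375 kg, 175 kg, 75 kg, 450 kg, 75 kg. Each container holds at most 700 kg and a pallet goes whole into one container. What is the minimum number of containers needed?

Total = 525 + 450 + 450 + 375 + 225 + 175 + 75 + 75 = 2350 kg.
Lower bound: ⌈2350/700⌉ = 4 containers.
A packing using 4 containers:
  container 1: 525 + 175 = 700
  container 2: 450 + 225 = 675
  container 3: 450 + 75 + 75 = 600
  container 4: 375 = 375
This matches the lower bound, so 4 is optimal.

4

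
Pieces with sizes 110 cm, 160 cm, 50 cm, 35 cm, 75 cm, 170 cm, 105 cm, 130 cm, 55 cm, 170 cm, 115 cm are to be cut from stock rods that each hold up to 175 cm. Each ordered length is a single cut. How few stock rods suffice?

Total = 170 + 170 + 160 + 130 + 115 + 110 + 105 + 75 + 55 + 50 + 35 = 1175 cm.
Lower bound: ⌈1175/175⌉ = 7 stock rods.
A packing using 8 stock rods:
  stock rod 1: 170 = 170
  stock rod 2: 170 = 170
  stock rod 3: 160 = 160
  stock rod 4: 130 + 35 = 165
  stock rod 5: 115 + 55 = 170
  stock rod 6: 110 + 50 = 160
  stock rod 7: 105 = 105
  stock rod 8: 75 = 75
No arrangement into 7 stock rods stays within capacity, so 8 is optimal.

8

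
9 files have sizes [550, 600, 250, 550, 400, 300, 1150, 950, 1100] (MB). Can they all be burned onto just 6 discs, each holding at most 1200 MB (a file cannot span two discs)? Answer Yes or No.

Yes

A valid assignment using 6 discs:
  disc 1: 1150 = 1150
  disc 2: 1100 = 1100
  disc 3: 950 + 250 = 1200
  disc 4: 600 + 550 = 1150
  disc 5: 550 + 400 = 950
  disc 6: 300 = 300
Every load is within 1200 MB, so 6 discs suffice.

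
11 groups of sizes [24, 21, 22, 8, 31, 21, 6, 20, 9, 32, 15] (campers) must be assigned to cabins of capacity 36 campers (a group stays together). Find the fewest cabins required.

7

Total = 32 + 31 + 24 + 22 + 21 + 21 + 20 + 15 + 9 + 8 + 6 = 209 campers.
Lower bound: ⌈209/36⌉ = 6 cabins.
Also, 7 groups each exceed 18 campers, and no two of those can share a cabin, so at least 7 cabins are needed.
A packing using 7 cabins:
  cabin 1: 32 = 32
  cabin 2: 31 = 31
  cabin 3: 24 + 9 = 33
  cabin 4: 22 + 8 + 6 = 36
  cabin 5: 21 + 15 = 36
  cabin 6: 21 = 21
  cabin 7: 20 = 20
This matches the lower bound, so 7 is optimal.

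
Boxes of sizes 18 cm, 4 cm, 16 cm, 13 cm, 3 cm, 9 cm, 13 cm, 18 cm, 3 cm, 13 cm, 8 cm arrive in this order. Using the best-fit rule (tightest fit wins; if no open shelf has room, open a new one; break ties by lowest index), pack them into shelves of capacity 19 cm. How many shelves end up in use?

7

  18 → shelf 1 (new)  [load 18/19]
  4 → shelf 2 (new)  [load 4/19]
  16 → shelf 3 (new)  [load 16/19]
  13 → shelf 2  [load 17/19]
  3 → shelf 3  [load 19/19]
  9 → shelf 4 (new)  [load 9/19]
  13 → shelf 5 (new)  [load 13/19]
  18 → shelf 6 (new)  [load 18/19]
  3 → shelf 5  [load 16/19]
  13 → shelf 7 (new)  [load 13/19]
  8 → shelf 4  [load 17/19]
7 shelves opened.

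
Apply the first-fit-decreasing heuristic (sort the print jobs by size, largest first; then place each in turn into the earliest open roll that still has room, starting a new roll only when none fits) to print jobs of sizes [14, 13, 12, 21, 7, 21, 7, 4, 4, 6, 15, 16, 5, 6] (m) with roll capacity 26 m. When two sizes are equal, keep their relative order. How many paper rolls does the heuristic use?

6

Sorted descending: 21, 21, 16, 15, 14, 13, 12, 7, 7, 6, 6, 5, 4, 4.
  21 → roll 1 (new)  [load 21/26]
  21 → roll 2 (new)  [load 21/26]
  16 → roll 3 (new)  [load 16/26]
  15 → roll 4 (new)  [load 15/26]
  14 → roll 5 (new)  [load 14/26]
  13 → roll 6 (new)  [load 13/26]
  12 → roll 5  [load 26/26]
  7 → roll 3  [load 23/26]
  7 → roll 4  [load 22/26]
  6 → roll 6  [load 19/26]
  6 → roll 6  [load 25/26]
  5 → roll 1  [load 26/26]
  4 → roll 2  [load 25/26]
  4 → roll 4  [load 26/26]
6 paper rolls opened.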